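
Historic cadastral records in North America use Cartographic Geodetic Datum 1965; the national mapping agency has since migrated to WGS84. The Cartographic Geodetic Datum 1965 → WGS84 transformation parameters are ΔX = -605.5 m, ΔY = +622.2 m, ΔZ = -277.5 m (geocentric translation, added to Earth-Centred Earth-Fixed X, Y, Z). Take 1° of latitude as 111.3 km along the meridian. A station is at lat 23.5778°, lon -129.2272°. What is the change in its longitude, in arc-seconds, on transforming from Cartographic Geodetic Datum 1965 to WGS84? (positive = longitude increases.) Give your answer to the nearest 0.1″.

Δλ = -30.4″

sin φ = 0.399994, cos φ = 0.916518, sin λ = -0.774644, cos λ = -0.632397.
East component: ΔE = −sin λ·ΔX + cos λ·ΔY = −(-0.774644)(-605.5) + (-0.632397)(622.2) = -862.52 m.
1° of latitude spans 111300 m; at latitude φ, 1° of longitude spans that × cos φ = 102008.4 m, so Δλ = -862.52 / 102008.4 × 3600 = -30.440″.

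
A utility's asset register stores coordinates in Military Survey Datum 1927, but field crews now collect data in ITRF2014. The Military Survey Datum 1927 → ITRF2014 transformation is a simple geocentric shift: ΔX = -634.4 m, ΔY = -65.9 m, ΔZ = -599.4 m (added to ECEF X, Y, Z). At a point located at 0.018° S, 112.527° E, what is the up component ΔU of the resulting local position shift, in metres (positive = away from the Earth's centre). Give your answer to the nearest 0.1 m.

ΔU = 182.4 m

At φ = -0.018°, λ = 112.527°: sin φ = -0.000314, cos φ = 1.000000, sin λ = 0.923699, cos λ = -0.383119.
ΔU = cos φ cos λ·ΔX + cos φ sin λ·ΔY + sin φ·ΔZ = (1.000000)(-0.383119)(-634.4) + (1.000000)(0.923699)(-65.9) + (-0.000314)(-599.4) = 182.37 m.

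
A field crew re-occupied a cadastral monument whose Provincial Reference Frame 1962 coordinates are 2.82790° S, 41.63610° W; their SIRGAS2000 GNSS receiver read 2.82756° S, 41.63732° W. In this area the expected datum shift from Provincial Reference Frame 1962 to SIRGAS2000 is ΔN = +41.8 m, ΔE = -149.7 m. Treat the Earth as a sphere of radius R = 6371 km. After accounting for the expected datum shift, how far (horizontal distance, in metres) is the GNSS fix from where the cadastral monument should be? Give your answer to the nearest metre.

15 m

Observed coordinate differences: Δφ = +0.00034°, Δλ = -0.00122°.
Converting to metres (1° lat = 111195 m, cos φ = 0.998782): observed ΔN = 37.8 m, observed ΔE = -135.5 m.
Subtracting the expected shift leaves a residual of 37.8 − (41.8) = -4.0 m north and -135.5 − (-149.7) = 14.2 m east.
Residual distance = √((-4.0)² + 14.2²) = 14.8 m.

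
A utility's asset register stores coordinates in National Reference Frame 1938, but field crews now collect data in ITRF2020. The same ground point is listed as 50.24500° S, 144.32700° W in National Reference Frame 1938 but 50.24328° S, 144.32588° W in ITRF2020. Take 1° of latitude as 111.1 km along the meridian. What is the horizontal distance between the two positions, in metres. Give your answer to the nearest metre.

207 m

Δφ = -50.24328° − -50.24500° = +0.00172°; Δλ = -144.32588° − -144.32700° = +0.00112°.
ΔN = Δφ × 111100 = 191.1 m; ΔE = Δλ × 111100 × cos(-50.24500°) = +0.00112 × 111100 × 0.639506 = 79.6 m.
Distance = √(ΔE² + ΔN²) = √(79.6² + 191.1²) = 207.0 m.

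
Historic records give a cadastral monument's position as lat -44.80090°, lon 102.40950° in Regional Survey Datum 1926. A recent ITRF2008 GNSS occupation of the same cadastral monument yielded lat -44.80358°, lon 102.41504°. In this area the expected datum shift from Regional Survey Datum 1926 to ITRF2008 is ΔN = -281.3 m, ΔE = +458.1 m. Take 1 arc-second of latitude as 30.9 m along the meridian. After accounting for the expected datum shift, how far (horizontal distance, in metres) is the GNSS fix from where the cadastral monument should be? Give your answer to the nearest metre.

27 m

Observed coordinate differences: Δφ = -0.00268°, Δλ = +0.00554°.
Converting to metres (1° lat = 111240 m, cos φ = 0.709560): observed ΔN = -298.1 m, observed ΔE = 437.3 m.
Subtracting the expected shift leaves a residual of -298.1 − (-281.3) = -16.8 m north and 437.3 − (458.1) = -20.8 m east.
Residual distance = √((-16.8)² + (-20.8)²) = 26.8 m.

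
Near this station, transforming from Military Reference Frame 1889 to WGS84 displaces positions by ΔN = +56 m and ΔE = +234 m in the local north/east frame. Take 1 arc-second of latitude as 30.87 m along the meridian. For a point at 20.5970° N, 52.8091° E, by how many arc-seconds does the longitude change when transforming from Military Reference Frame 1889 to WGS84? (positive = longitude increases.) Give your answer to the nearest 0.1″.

At latitude 20.5970°, cos φ = 0.936078.
1″ of longitude at this latitude = 30.87 × cos φ = 28.8967 m, so Δλ = 234.0 / 28.8967 = 8.098″.

Δλ = 8.1″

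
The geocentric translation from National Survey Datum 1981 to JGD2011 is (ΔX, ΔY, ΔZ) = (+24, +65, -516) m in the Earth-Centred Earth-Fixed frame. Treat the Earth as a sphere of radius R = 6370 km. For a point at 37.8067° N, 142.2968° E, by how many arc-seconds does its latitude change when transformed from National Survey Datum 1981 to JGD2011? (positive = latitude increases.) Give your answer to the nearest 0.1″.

sin φ = 0.612999, cos φ = 0.790083, sin λ = 0.611571, cos λ = -0.791189.
North component: ΔN = −sin φ cos λ·ΔX − sin φ sin λ·ΔY + cos φ·ΔZ = −(0.612999)(-0.791189)(24) − (0.612999)(0.611571)(65) + (0.790083)(-516) = -420.41 m.
1° of latitude spans πR/180 = 111177 m, so Δφ = -420.41 / 111177 × 3600 = -13.613″.

Δφ = -13.6″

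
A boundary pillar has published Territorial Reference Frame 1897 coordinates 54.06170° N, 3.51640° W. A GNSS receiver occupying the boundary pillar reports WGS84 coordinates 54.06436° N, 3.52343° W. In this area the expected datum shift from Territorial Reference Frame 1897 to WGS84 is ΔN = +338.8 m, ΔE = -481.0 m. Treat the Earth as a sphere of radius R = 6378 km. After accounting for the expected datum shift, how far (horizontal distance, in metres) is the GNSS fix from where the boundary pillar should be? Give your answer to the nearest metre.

Observed coordinate differences: Δφ = +0.00266°, Δλ = -0.00703°.
Converting to metres (1° lat = 111317 m, cos φ = 0.586914): observed ΔN = 296.1 m, observed ΔE = -459.3 m.
Subtracting the expected shift leaves a residual of 296.1 − (338.8) = -42.7 m north and -459.3 − (-481.0) = 21.7 m east.
Residual distance = √((-42.7)² + 21.7²) = 47.9 m.

48 m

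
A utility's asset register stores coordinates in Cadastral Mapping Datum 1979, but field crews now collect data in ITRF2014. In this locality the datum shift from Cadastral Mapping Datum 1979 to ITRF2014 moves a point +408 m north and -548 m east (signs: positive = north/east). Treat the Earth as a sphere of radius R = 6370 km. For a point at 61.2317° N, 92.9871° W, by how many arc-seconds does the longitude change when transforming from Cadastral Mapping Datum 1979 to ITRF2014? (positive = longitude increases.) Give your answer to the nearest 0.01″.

Δλ = -36.87″

At latitude 61.2317°, cos φ = 0.481269.
One radian of longitude at latitude φ spans R cos φ, so Δλ = ΔE / (R cos φ) = -548.0 / (6370000 × 0.481269) = -1.7875e-04 rad = -36.870″.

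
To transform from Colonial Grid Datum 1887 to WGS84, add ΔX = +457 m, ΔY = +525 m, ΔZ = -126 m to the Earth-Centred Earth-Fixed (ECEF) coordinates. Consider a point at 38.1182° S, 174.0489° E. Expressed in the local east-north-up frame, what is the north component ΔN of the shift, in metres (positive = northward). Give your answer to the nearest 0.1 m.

ΔN = -346.1 m

The local north axis is (−sin φ cos λ, −sin φ sin λ, cos φ), giving ΔN = -280.579 + 33.600 − 99.129 = -346.11 m.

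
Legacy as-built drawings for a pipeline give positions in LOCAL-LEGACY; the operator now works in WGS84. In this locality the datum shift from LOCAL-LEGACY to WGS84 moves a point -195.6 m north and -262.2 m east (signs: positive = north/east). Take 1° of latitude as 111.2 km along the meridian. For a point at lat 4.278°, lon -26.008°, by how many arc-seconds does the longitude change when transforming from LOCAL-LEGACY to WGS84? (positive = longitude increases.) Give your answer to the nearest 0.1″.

Δλ = -8.5″

At latitude 4.278°, cos φ = 0.997214.
1° of longitude at this latitude = 111.2 × cos φ = 110.89 km, so Δλ = -262.2 / 110890.2 = -0.0023645° = -8.512″.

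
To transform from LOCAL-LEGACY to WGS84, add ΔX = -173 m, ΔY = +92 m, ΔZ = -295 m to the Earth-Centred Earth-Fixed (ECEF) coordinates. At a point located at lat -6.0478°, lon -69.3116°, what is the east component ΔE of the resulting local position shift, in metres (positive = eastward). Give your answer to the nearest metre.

ΔE = -129 m

The local east axis at (φ, λ) is (−sin λ, cos λ, 0), so ΔE = −sin(-69.3116°)·(-173) + cos(-69.3116°)·92 = -129.34 m.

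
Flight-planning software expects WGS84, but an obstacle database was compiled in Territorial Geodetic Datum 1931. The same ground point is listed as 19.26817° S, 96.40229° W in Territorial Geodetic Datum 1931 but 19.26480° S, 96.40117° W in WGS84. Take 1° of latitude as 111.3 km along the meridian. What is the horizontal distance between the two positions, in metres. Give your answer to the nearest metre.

Δφ = -19.26480° − -19.26817° = +0.00337°; Δλ = -96.40117° − -96.40229° = +0.00112°.
ΔN = Δφ × 111300 = 375.1 m; ΔE = Δλ × 111300 × cos(-19.26817°) = +0.00112 × 111300 × 0.943984 = 117.7 m.
Distance = √(ΔE² + ΔN²) = √(117.7² + 375.1²) = 393.1 m.

393 m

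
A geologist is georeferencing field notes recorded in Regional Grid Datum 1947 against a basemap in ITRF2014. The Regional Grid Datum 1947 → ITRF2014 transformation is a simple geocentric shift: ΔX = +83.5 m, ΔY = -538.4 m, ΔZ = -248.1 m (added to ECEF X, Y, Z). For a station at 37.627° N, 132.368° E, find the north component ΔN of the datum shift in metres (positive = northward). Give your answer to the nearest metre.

The local north axis is (−sin φ cos λ, −sin φ sin λ, cos φ), giving ΔN = 34.354 + 242.856 − 196.496 = 80.71 m.

ΔN = 81 m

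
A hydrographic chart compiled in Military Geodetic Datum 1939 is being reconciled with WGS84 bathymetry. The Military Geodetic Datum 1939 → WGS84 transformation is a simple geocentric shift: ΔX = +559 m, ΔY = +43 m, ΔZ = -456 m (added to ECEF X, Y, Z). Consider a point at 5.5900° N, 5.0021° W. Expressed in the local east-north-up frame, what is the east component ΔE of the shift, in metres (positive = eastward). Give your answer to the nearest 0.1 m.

The local east axis at (φ, λ) is (−sin λ, cos λ, 0), so ΔE = −sin(-5.0021°)·559 + cos(-5.0021°)·43 = 91.58 m.

ΔE = 91.6 m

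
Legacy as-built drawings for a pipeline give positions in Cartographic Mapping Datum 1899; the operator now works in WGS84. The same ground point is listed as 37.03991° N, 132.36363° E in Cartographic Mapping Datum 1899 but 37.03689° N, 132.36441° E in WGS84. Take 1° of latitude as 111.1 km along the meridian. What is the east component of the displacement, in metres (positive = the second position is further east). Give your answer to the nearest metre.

Δφ = 37.03689° − 37.03991° = -0.00302°; Δλ = 132.36441° − 132.36363° = +0.00078°.
ΔN = Δφ × 111100 = -335.5 m; ΔE = Δλ × 111100 × cos(37.03991°) = +0.00078 × 111100 × 0.798216 = 69.2 m.

ΔE = 69 m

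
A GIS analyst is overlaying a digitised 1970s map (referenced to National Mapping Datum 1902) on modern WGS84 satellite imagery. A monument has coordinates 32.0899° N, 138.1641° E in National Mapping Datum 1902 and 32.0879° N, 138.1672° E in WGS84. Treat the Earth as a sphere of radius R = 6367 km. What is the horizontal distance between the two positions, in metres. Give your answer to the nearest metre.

Δφ = 32.0879° − 32.0899° = -0.0020°; Δλ = 138.1672° − 138.1641° = +0.0031°.
1° along a meridian = πR/180 = 111125 m.
ΔN = Δφ × 111125 = -222.3 m; ΔE = Δλ × 111125 × cos(32.0899°) = +0.0031 × 111125 × 0.847216 = 291.9 m.
Distance = √(ΔE² + ΔN²) = √(291.9² + (-222.3)²) = 366.8 m.

367 m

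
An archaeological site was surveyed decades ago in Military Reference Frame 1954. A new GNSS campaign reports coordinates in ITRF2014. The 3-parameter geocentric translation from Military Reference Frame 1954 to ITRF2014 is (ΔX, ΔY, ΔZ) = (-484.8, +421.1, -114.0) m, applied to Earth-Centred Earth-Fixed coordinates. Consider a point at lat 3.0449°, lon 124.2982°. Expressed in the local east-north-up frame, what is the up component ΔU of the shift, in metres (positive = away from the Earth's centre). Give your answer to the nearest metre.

ΔU = 614 m

The local up (radial) axis is (cos φ cos λ, cos φ sin λ, sin φ), giving ΔU = 272.799 + 347.386 − 6.056 = 614.13 m.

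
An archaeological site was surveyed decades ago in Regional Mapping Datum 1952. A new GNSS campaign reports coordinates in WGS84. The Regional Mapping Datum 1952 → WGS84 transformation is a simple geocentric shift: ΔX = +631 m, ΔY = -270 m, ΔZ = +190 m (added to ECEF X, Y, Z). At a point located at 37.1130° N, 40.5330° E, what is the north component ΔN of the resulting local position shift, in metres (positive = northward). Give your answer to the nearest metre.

The local north axis is (−sin φ cos λ, −sin φ sin λ, cos φ), giving ΔN = -289.373 + 105.876 + 151.515 = -31.98 m.

ΔN = -32 m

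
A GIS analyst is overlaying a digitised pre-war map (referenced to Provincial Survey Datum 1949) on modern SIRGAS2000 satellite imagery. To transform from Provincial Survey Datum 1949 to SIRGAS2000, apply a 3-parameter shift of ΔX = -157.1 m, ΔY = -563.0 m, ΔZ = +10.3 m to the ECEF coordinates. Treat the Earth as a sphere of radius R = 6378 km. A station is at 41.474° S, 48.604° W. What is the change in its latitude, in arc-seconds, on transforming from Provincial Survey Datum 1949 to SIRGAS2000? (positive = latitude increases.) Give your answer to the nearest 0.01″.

Δφ = 7.07″

sin φ = -0.662280, cos φ = 0.749256, sin λ = -0.750157, cos λ = 0.661259.
North component: ΔN = −sin φ cos λ·ΔX − sin φ sin λ·ΔY + cos φ·ΔZ = −(-0.662280)(0.661259)(-157.1) − (-0.662280)(-0.750157)(-563.0) + (0.749256)(10.3) = 218.62 m.
1° of latitude spans πR/180 = 111317 m, so Δφ = 218.62 / 111317 × 3600 = 7.070″.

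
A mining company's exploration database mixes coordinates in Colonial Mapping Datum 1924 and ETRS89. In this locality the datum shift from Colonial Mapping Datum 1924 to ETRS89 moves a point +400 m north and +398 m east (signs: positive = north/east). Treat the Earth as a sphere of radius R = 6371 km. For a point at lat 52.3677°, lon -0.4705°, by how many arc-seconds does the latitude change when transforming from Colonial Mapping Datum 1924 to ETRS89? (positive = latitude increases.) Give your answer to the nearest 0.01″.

On a sphere of radius R, 1 rad of latitude = R, so Δφ = ΔN / R = 400.0 / 6371000 = 6.2784e-05 rad = 12.950″.

Δφ = 12.95″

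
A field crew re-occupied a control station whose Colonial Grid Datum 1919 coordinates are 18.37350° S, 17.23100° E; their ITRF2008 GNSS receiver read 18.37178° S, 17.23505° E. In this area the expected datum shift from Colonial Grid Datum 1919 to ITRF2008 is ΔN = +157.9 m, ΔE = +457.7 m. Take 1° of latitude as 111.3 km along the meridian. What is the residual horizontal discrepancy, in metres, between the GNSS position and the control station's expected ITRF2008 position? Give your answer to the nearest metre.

45 m

Observed coordinate differences: Δφ = +0.00172°, Δλ = +0.00405°.
Converting to metres (1° lat = 111300 m, cos φ = 0.949022): observed ΔN = 191.4 m, observed ΔE = 427.8 m.
Subtracting the expected shift leaves a residual of 191.4 − (157.9) = 33.5 m north and 427.8 − (457.7) = -29.9 m east.
Residual distance = √(33.5² + (-29.9)²) = 44.9 m.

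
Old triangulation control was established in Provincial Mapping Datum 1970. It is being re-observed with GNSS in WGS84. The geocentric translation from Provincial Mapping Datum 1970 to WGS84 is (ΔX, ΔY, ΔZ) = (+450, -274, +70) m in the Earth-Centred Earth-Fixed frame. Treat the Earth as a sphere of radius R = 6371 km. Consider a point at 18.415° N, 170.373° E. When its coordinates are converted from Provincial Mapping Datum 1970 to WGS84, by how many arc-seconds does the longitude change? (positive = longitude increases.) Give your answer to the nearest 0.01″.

sin φ = 0.315897, cos φ = 0.948793, sin λ = 0.167233, cos λ = -0.985917.
East component: ΔE = −sin λ·ΔX + cos λ·ΔY = −(0.167233)(450) + (-0.985917)(-274) = 194.89 m.
1° of latitude spans πR/180 = 111195 m; at latitude φ, 1° of longitude spans that × cos φ = 105501.0 m, so Δλ = 194.89 / 105501.0 × 3600 = 6.650″.

Δλ = 6.65″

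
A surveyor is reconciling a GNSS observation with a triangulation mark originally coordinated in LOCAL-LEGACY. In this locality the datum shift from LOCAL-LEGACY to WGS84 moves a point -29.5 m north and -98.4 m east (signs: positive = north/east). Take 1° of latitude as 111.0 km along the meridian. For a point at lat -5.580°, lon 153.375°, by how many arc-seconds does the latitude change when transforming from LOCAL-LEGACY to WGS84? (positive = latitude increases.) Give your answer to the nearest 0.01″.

Δφ = -0.96″

1° of latitude = 111.0 km, so Δφ = -29.5 / 111000 = -0.0002658° = -0.957″.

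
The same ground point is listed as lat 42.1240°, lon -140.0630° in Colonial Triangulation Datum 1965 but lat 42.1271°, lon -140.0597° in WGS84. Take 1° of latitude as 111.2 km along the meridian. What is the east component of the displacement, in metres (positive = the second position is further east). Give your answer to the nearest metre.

ΔE = 272 m

Δφ = 42.1271° − 42.1240° = +0.0031°; Δλ = -140.0597° − -140.0630° = +0.0033°.
ΔN = Δφ × 111200 = 344.7 m; ΔE = Δλ × 111200 × cos(42.1240°) = +0.0033 × 111200 × 0.741695 = 272.2 m.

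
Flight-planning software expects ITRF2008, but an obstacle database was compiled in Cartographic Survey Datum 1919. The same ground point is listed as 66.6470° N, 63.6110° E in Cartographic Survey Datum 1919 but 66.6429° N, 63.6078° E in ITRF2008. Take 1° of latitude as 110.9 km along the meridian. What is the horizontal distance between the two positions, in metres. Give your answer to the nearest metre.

Δφ = 66.6429° − 66.6470° = -0.0041°; Δλ = 63.6078° − 63.6110° = -0.0032°.
ΔN = Δφ × 110900 = -454.7 m; ΔE = Δλ × 110900 × cos(66.6470°) = -0.0032 × 110900 × 0.396395 = -140.7 m.
Distance = √(ΔE² + ΔN²) = √((-140.7)² + (-454.7)²) = 476.0 m.

476 m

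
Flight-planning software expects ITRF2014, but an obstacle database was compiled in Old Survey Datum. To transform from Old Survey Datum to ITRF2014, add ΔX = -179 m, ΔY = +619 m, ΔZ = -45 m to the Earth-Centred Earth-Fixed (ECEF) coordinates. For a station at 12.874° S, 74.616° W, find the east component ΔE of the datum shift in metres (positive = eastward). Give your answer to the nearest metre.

The local east axis at (φ, λ) is (−sin λ, cos λ, 0), so ΔE = −sin(-74.616°)·(-179) + cos(-74.616°)·619 = -8.37 m.

ΔE = -8 m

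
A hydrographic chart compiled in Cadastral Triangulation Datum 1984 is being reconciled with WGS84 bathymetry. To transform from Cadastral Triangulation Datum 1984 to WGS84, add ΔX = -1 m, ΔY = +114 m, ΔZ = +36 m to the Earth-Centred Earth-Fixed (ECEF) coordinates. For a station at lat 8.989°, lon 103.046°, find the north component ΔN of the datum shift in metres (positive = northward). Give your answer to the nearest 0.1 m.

ΔN = 18.2 m

The local north axis is (−sin φ cos λ, −sin φ sin λ, cos φ), giving ΔN = -0.035 − 17.352 + 35.558 = 18.17 m.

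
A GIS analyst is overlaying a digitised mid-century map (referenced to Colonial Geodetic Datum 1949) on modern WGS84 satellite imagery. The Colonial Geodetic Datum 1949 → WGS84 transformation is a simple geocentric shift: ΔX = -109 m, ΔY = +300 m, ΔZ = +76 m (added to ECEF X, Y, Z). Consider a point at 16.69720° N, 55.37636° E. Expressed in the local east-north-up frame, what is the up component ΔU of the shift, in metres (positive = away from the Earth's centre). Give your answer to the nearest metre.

ΔU = 199 m

At φ = 16.69720°, λ = 55.37636°: sin φ = 0.287314, cos φ = 0.957837, sin λ = 0.822902, cos λ = 0.568183.
ΔU = cos φ cos λ·ΔX + cos φ sin λ·ΔY + sin φ·ΔZ = (0.957837)(0.568183)(-109) + (0.957837)(0.822902)(300) + (0.287314)(76) = 198.98 m.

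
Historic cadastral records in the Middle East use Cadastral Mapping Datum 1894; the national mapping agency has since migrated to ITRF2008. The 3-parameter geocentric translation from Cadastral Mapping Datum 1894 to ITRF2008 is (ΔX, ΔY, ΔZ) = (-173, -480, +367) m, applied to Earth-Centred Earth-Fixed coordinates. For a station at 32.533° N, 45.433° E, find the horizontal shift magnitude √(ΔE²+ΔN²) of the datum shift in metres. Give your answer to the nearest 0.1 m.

At φ = 32.533°, λ = 45.433°: sin φ = 0.537785, cos φ = 0.843082, sin λ = 0.712430, cos λ = 0.701743.
ΔE = −sin λ·ΔX + cos λ·ΔY = −(0.712430)·(-173) + (0.701743)·(-480) = -213.59 m.
ΔN = −sin φ cos λ·ΔX − sin φ sin λ·ΔY + cos φ·ΔZ = −(0.537785)(0.701743)(-173) − (0.537785)(0.712430)(-480) + (0.843082)(367) = 558.60 m.
Horizontal magnitude = √(ΔE² + ΔN²) = √((-213.59)² + 558.60²) = 598.04 m.

598.0 m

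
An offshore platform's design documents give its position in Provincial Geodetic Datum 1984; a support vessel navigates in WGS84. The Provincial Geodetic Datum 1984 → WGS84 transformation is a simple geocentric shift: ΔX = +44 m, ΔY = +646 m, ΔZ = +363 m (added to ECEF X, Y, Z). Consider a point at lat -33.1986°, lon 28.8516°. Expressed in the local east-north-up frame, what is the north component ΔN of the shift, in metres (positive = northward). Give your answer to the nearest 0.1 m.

ΔN = 495.5 m

The local north axis is (−sin φ cos λ, −sin φ sin λ, cos φ), giving ΔN = 21.101 + 170.681 + 303.750 = 495.53 m.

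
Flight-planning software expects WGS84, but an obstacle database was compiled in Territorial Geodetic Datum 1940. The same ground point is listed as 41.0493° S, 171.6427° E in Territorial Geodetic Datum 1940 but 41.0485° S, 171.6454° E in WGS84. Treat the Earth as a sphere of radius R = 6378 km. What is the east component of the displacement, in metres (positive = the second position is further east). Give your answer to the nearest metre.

ΔE = 227 m

Δφ = -41.0485° − -41.0493° = +0.0008°; Δλ = 171.6454° − 171.6427° = +0.0027°.
1° along a meridian = πR/180 = 111317 m.
ΔN = Δφ × 111317 = 89.1 m; ΔE = Δλ × 111317 × cos(-41.0493°) = +0.0027 × 111317 × 0.754145 = 226.7 m.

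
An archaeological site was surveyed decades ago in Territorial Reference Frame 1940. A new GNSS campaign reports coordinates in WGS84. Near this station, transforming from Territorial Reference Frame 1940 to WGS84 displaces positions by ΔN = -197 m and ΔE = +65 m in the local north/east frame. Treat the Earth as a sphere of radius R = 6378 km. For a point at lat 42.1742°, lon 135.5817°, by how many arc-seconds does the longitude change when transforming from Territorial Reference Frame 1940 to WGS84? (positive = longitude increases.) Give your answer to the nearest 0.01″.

At latitude 42.1742°, cos φ = 0.741107.
One radian of longitude at latitude φ spans R cos φ, so Δλ = ΔE / (R cos φ) = 65.0 / (6378000 × 0.741107) = 1.3751e-05 rad = 2.836″.

Δλ = 2.84″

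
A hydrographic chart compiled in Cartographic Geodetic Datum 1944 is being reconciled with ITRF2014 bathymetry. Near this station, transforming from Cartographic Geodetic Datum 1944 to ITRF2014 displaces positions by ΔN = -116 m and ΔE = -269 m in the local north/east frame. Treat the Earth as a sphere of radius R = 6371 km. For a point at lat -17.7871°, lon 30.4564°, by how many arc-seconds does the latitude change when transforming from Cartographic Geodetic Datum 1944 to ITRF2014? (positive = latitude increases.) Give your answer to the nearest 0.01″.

Δφ = -3.76″

On a sphere of radius R, 1 rad of latitude = R, so Δφ = ΔN / R = -116.0 / 6371000 = -1.8208e-05 rad = -3.756″.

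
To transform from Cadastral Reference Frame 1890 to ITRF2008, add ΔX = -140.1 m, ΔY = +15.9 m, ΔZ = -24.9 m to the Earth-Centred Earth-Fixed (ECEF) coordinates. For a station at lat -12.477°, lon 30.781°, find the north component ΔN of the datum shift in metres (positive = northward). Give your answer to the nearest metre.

ΔN = -49 m

The local north axis is (−sin φ cos λ, −sin φ sin λ, cos φ), giving ΔN = -26.004 + 1.758 − 24.312 = -48.56 m.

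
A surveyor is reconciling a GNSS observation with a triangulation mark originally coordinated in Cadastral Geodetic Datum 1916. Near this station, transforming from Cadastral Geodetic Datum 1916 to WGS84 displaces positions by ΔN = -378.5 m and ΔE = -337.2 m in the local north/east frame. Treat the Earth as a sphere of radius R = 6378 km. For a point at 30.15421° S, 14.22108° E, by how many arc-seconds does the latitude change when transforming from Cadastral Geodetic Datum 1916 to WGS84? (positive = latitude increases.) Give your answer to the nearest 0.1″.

Δφ = -12.2″

On a sphere of radius R, 1 rad of latitude = R, so Δφ = ΔN / R = -378.5 / 6378000 = -5.9345e-05 rad = -12.241″.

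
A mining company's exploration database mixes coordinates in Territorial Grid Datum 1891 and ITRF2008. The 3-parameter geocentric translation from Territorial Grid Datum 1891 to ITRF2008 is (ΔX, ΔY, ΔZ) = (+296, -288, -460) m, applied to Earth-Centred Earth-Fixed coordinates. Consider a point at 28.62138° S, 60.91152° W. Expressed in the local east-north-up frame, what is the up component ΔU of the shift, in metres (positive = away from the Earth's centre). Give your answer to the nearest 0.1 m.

The local up (radial) axis is (cos φ cos λ, cos φ sin λ, sin φ), giving ΔU = 126.319 + 220.921 + 220.349 = 567.59 m.

ΔU = 567.6 m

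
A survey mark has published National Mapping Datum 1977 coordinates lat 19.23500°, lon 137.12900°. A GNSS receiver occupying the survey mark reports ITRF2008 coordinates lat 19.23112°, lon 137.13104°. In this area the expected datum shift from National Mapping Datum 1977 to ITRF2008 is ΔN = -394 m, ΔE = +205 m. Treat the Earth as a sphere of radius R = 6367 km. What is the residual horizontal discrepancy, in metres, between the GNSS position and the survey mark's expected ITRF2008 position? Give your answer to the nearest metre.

Observed coordinate differences: Δφ = -0.00388°, Δλ = +0.00204°.
Converting to metres (1° lat = 111125 m, cos φ = 0.944175): observed ΔN = -431.2 m, observed ΔE = 214.0 m.
Subtracting the expected shift leaves a residual of -431.2 − (-394) = -37.2 m north and 214.0 − (205) = 9.0 m east.
Residual distance = √((-37.2)² + 9.0²) = 38.2 m.

38 m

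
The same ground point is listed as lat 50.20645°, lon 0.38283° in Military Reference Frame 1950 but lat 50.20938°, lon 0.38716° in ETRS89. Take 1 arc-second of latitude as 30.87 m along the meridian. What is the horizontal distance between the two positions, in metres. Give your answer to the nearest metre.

Δφ = 50.20938° − 50.20645° = +0.00293°; Δλ = 0.38716° − 0.38283° = +0.00433°.
1° of latitude = 3600 × 30.87 = 111132 m.
ΔN = Δφ × 111132 = 325.6 m; ΔE = Δλ × 111132 × cos(50.20645°) = +0.00433 × 111132 × 0.640023 = 308.0 m.
Distance = √(ΔE² + ΔN²) = √(308.0² + 325.6²) = 448.2 m.

448 m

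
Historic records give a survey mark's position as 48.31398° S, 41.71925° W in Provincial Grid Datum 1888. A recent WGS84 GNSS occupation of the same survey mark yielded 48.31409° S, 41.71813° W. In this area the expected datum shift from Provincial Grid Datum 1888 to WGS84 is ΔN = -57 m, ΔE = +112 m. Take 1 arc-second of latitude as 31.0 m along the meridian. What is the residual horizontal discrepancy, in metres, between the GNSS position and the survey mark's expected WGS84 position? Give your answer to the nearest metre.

53 m

Observed coordinate differences: Δφ = -0.00011°, Δλ = +0.00112°.
Converting to metres (1° lat = 111600 m, cos φ = 0.665048): observed ΔN = -12.3 m, observed ΔE = 83.1 m.
Subtracting the expected shift leaves a residual of -12.3 − (-57) = 44.7 m north and 83.1 − (112) = -28.9 m east.
Residual distance = √(44.7² + (-28.9)²) = 53.2 m.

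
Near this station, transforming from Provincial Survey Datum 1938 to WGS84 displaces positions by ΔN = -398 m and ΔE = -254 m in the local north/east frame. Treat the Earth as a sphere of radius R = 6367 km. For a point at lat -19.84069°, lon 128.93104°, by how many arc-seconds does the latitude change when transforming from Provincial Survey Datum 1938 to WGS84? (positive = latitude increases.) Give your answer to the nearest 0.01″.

On a sphere of radius R, 1 rad of latitude = R, so Δφ = ΔN / R = -398.0 / 6367000 = -6.2510e-05 rad = -12.894″.

Δφ = -12.89″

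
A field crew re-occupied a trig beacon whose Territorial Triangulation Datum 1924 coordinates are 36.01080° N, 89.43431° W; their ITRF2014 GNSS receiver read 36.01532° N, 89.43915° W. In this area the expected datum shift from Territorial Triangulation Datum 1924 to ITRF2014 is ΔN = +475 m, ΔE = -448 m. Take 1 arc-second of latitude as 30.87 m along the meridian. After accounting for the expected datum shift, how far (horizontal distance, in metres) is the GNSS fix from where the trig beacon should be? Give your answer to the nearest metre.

Observed coordinate differences: Δφ = +0.00452°, Δλ = -0.00484°.
Converting to metres (1° lat = 111132 m, cos φ = 0.808906): observed ΔN = 502.3 m, observed ΔE = -435.1 m.
Subtracting the expected shift leaves a residual of 502.3 − (475) = 27.3 m north and -435.1 − (-448) = 12.9 m east.
Residual distance = √(27.3² + 12.9²) = 30.2 m.

30 m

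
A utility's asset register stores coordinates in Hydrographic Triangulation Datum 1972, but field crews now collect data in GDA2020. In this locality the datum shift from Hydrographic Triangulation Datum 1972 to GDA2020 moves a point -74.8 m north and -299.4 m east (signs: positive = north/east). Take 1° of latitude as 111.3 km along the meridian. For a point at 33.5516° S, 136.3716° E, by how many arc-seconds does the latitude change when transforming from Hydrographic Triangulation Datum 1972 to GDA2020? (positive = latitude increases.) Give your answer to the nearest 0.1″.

Δφ = -2.4″

1° of latitude = 111.3 km, so Δφ = -74.8 / 111300 = -0.0006721° = -2.419″.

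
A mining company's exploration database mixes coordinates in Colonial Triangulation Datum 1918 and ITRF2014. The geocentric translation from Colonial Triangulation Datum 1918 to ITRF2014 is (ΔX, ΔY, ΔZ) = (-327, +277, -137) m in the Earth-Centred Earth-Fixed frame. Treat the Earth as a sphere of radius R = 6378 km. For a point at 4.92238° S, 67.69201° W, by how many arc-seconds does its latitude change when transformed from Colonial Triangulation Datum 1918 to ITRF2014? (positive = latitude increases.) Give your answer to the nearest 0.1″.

sin φ = -0.085806, cos φ = 0.996312, sin λ = -0.925157, cos λ = 0.379585.
North component: ΔN = −sin φ cos λ·ΔX − sin φ sin λ·ΔY + cos φ·ΔZ = −(-0.085806)(0.379585)(-327) − (-0.085806)(-0.925157)(277) + (0.996312)(-137) = -169.13 m.
1° of latitude spans πR/180 = 111317 m, so Δφ = -169.13 / 111317 × 3600 = -5.470″.

Δφ = -5.5″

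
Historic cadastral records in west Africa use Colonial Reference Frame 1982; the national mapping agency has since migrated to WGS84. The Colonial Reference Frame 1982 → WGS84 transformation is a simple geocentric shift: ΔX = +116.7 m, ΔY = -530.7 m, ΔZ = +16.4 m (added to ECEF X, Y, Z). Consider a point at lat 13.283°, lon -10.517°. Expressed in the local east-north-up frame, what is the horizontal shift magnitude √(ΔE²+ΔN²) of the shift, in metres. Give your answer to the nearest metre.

502 m

At φ = 13.283°, λ = -10.517°: sin φ = 0.229761, cos φ = 0.973247, sin λ = -0.182527, cos λ = 0.983201.
ΔE = −sin λ·ΔX + cos λ·ΔY = −(-0.182527)·(116.7) + (0.983201)·(-530.7) = -500.48 m.
ΔN = −sin φ cos λ·ΔX − sin φ sin λ·ΔY + cos φ·ΔZ = −(0.229761)(0.983201)(116.7) − (0.229761)(-0.182527)(-530.7) + (0.973247)(16.4) = -32.66 m.
Horizontal magnitude = √(ΔE² + ΔN²) = √((-500.48)² + (-32.66)²) = 501.55 m.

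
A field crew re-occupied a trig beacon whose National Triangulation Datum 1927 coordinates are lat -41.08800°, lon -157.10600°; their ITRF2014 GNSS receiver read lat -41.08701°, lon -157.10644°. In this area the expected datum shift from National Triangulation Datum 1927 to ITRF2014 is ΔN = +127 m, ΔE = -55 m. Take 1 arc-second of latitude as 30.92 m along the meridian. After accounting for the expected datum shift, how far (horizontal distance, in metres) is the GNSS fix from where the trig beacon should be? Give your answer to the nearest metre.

25 m

Observed coordinate differences: Δφ = +0.00099°, Δλ = -0.00044°.
Converting to metres (1° lat = 111312 m, cos φ = 0.753701): observed ΔN = 110.2 m, observed ΔE = -36.9 m.
Subtracting the expected shift leaves a residual of 110.2 − (127) = -16.8 m north and -36.9 − (-55) = 18.1 m east.
Residual distance = √((-16.8)² + 18.1²) = 24.7 m.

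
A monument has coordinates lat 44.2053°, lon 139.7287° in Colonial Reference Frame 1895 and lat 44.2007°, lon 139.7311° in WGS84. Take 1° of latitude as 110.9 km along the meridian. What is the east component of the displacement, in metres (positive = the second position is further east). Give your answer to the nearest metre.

Δφ = 44.2007° − 44.2053° = -0.0046°; Δλ = 139.7311° − 139.7287° = +0.0024°.
ΔN = Δφ × 110900 = -510.1 m; ΔE = Δλ × 110900 × cos(44.2053°) = +0.0024 × 110900 × 0.716846 = 190.8 m.

ΔE = 191 m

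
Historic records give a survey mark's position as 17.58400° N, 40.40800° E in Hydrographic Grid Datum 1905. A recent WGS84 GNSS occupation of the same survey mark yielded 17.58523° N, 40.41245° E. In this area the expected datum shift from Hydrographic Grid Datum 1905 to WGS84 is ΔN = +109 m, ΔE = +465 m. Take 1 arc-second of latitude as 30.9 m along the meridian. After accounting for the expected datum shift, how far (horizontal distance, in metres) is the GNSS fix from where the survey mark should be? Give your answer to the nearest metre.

29 m

Observed coordinate differences: Δφ = +0.00123°, Δλ = +0.00445°.
Converting to metres (1° lat = 111240 m, cos φ = 0.953275): observed ΔN = 136.8 m, observed ΔE = 471.9 m.
Subtracting the expected shift leaves a residual of 136.8 − (109) = 27.8 m north and 471.9 − (465) = 6.9 m east.
Residual distance = √(27.8² + 6.9²) = 28.7 m.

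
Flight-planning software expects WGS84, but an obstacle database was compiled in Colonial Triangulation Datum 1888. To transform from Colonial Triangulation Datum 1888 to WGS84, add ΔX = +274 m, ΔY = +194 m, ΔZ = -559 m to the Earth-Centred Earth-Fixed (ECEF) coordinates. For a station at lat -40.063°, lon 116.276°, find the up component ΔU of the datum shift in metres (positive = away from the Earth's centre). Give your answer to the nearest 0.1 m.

ΔU = 400.1 m

The local up (radial) axis is (cos φ cos λ, cos φ sin λ, sin φ), giving ΔU = -92.834 + 133.134 + 359.789 = 400.09 m.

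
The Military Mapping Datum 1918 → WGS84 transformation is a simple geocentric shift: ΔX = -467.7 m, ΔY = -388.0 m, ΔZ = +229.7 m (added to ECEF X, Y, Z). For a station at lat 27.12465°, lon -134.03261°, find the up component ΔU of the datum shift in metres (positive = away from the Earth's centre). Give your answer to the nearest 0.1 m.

ΔU = 642.3 m

At φ = 27.12465°, λ = -134.03261°: sin φ = 0.455928, cos φ = 0.890017, sin λ = -0.718944, cos λ = -0.695068.
ΔU = cos φ cos λ·ΔX + cos φ sin λ·ΔY + sin φ·ΔZ = (0.890017)(-0.695068)(-467.7) + (0.890017)(-0.718944)(-388.0) + (0.455928)(229.7) = 642.33 m.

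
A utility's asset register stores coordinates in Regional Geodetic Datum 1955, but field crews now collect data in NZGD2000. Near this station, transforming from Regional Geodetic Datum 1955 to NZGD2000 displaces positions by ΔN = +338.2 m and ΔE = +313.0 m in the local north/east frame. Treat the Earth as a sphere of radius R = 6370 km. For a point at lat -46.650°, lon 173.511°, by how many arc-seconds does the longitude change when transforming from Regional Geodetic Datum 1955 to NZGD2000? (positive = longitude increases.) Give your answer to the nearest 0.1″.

Δλ = 14.8″

At latitude -46.650°, cos φ = 0.686453.
One radian of longitude at latitude φ spans R cos φ, so Δλ = ΔE / (R cos φ) = 313.0 / (6370000 × 0.686453) = 7.1580e-05 rad = 14.765″.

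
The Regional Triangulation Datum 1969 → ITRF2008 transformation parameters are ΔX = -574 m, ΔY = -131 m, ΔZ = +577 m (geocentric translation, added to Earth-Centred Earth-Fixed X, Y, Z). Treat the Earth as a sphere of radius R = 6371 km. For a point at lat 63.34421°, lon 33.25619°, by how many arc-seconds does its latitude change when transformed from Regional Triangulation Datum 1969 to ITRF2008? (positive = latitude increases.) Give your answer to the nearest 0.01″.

Δφ = 24.35″

sin φ = 0.893718, cos φ = 0.448630, sin λ = 0.548384, cos λ = 0.836227.
North component: ΔN = −sin φ cos λ·ΔX − sin φ sin λ·ΔY + cos φ·ΔZ = −(0.893718)(0.836227)(-574) − (0.893718)(0.548384)(-131) + (0.448630)(577) = 752.04 m.
1° of latitude spans πR/180 = 111195 m, so Δφ = 752.04 / 111195 × 3600 = 24.348″.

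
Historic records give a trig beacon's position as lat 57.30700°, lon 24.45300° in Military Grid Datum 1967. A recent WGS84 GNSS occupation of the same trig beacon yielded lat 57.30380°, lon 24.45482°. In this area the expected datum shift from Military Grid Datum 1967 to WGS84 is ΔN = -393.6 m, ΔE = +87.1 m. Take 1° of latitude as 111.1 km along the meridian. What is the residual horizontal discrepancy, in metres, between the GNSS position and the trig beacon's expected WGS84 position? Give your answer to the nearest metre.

Observed coordinate differences: Δφ = -0.00320°, Δλ = +0.00182°.
Converting to metres (1° lat = 111100 m, cos φ = 0.540138): observed ΔN = -355.5 m, observed ΔE = 109.2 m.
Subtracting the expected shift leaves a residual of -355.5 − (-393.6) = 38.1 m north and 109.2 − (87.1) = 22.1 m east.
Residual distance = √(38.1² + 22.1²) = 44.0 m.

44 m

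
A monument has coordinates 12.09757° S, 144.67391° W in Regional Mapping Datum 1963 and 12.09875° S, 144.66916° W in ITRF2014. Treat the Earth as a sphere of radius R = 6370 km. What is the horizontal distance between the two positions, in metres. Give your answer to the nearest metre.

Δφ = -12.09875° − -12.09757° = -0.00118°; Δλ = -144.66916° − -144.67391° = +0.00475°.
1° along a meridian = πR/180 = 111177 m.
ΔN = Δφ × 111177 = -131.2 m; ΔE = Δλ × 111177 × cos(-12.09757°) = +0.00475 × 111177 × 0.977792 = 516.4 m.
Distance = √(ΔE² + ΔN²) = √(516.4² + (-131.2)²) = 532.8 m.

533 m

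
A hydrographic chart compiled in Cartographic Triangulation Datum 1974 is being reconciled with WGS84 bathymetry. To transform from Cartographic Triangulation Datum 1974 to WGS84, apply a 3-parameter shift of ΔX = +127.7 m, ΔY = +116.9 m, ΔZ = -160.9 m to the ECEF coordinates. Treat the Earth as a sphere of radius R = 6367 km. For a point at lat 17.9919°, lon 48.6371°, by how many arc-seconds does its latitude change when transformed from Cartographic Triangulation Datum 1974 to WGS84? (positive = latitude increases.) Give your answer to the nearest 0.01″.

sin φ = 0.308883, cos φ = 0.951100, sin λ = 0.750539, cos λ = 0.660826.
North component: ΔN = −sin φ cos λ·ΔX − sin φ sin λ·ΔY + cos φ·ΔZ = −(0.308883)(0.660826)(127.7) − (0.308883)(0.750539)(116.9) + (0.951100)(-160.9) = -206.20 m.
1° of latitude spans πR/180 = 111125 m, so Δφ = -206.20 / 111125 × 3600 = -6.680″.

Δφ = -6.68″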